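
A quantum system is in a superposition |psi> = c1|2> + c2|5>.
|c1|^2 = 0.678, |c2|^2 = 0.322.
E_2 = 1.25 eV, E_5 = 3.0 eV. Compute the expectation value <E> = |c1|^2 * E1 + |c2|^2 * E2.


<E> = |c1|^2 * E1 + |c2|^2 * E2
= 0.678 * 1.25 + 0.322 * 3.0
= 0.8475 + 0.966
= 1.8135 eV

1.8135


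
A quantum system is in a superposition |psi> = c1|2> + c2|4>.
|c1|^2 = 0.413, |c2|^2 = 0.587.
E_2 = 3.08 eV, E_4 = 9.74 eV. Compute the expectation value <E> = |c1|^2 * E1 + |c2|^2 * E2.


<E> = |c1|^2 * E1 + |c2|^2 * E2
= 0.413 * 3.08 + 0.587 * 9.74
= 1.272 + 5.7174
= 6.9894 eV

6.9894


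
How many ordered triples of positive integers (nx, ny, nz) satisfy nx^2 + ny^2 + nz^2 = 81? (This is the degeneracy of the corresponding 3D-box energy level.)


Enumerate all (nx, ny, nz) with nx^2 + ny^2 + nz^2 = 81:
(1,4,8)
(1,8,4)
(3,6,6)
(4,1,8)
(4,4,7)
(4,7,4)
(4,8,1)
(6,3,6)
(6,6,3)
(7,4,4)
(8,1,4)
(8,4,1)
Total degeneracy = 12

12


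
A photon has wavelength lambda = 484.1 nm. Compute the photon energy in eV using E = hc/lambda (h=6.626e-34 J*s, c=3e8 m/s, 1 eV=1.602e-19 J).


E = hc / lambda
= (6.626e-34)(3e8) / (484.1e-9)
= 1.9878e-25 / 4.8410e-07
= 4.1062e-19 J
Converting to eV: 4.1062e-19 / 1.602e-19
= 2.5632 eV

2.5632


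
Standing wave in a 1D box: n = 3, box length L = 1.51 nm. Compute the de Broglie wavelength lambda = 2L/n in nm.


lambda = 2L / n
= 2 * 1.51 / 3
= 3.02 / 3
= 1.0067 nm

1.0067


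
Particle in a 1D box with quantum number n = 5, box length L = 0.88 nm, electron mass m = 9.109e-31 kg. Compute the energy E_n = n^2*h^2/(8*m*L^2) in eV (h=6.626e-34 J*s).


E = n^2 * h^2 / (8 * m * L^2)
= 5^2 * (6.626e-34)^2 / (8 * 9.109e-31 * (0.88e-9)^2)
= 25 * 4.3904e-67 / (8 * 9.109e-31 * 7.7440e-19)
= 1.9450e-18 J
= 12.141 eV

12.141


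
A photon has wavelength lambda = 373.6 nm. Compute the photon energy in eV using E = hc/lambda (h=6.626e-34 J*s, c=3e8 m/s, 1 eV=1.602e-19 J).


E = hc / lambda
= (6.626e-34)(3e8) / (373.6e-9)
= 1.9878e-25 / 3.7360e-07
= 5.3207e-19 J
Converting to eV: 5.3207e-19 / 1.602e-19
= 3.3213 eV

3.3213


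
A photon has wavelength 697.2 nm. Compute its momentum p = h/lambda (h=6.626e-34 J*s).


p = h / lambda
= 6.626e-34 / (697.2e-9)
= 6.626e-34 / 6.9720e-07
= 9.5037e-28 kg*m/s

9.5037e-28


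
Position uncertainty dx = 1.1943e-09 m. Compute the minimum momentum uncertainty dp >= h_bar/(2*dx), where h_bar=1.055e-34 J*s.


dp = h_bar / (2 * dx)
= 1.055e-34 / (2 * 1.1943e-09)
= 1.055e-34 / 2.3886e-09
= 4.4168e-26 kg*m/s

4.4168e-26


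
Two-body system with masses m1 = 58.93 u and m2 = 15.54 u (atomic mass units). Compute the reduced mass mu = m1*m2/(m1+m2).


mu = m1 * m2 / (m1 + m2)
= 58.93 * 15.54 / (58.93 + 15.54)
= 915.7722 / 74.47
= 12.2972 u

12.2972


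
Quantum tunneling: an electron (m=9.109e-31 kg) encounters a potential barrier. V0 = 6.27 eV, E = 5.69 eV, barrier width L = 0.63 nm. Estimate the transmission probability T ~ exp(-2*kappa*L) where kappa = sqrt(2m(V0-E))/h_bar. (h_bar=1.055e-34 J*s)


V0 - E = 0.58 eV = 9.2916e-20 J
kappa = sqrt(2 * m * (V0-E)) / h_bar
= sqrt(2 * 9.109e-31 * 9.2916e-20) / 1.055e-34
= 3.8998e+09 /m
2*kappa*L = 2 * 3.8998e+09 * 0.63e-9
= 4.9138
T = exp(-4.9138) = 7.344841e-03

7.344841e-03


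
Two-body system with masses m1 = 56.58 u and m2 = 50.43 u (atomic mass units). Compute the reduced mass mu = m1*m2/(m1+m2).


mu = m1 * m2 / (m1 + m2)
= 56.58 * 50.43 / (56.58 + 50.43)
= 2853.3294 / 107.01
= 26.6641 u

26.6641


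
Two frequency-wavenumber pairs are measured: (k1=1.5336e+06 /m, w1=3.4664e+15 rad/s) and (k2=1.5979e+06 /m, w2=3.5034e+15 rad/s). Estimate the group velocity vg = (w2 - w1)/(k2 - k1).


vg = (w2 - w1) / (k2 - k1)
= (3.5034e+15 - 3.4664e+15) / (1.5979e+06 - 1.5336e+06)
= 3.7000e+13 / 6.4300e+04
= 5.7543e+08 m/s

5.7543e+08


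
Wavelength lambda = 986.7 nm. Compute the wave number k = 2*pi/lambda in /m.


k = 2 * pi / lambda
= 6.2832 / (986.7e-9)
= 6.2832 / 9.8670e-07
= 6.3679e+06 /m

6.3679e+06


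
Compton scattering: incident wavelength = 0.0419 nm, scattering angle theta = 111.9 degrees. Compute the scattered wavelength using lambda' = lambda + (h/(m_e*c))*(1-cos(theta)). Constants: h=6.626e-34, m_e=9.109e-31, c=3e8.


Compton wavelength: h/(m_e*c) = 2.4247e-12 m
d_lambda = 2.4247e-12 * (1 - cos(111.9 deg))
= 2.4247e-12 * 1.372988
= 3.3291e-12 m = 0.003329 nm
lambda' = 0.0419 + 0.003329
= 0.045229 nm

0.045229


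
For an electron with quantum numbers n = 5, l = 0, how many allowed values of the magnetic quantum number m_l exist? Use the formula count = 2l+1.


m_l ranges from -l to +l in integer steps
So m_l goes from -0 to +0
Count = 2l + 1 = 2*0 + 1
= 1

1


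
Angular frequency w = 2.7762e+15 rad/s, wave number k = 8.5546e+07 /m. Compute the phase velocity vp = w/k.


vp = w / k
= 2.7762e+15 / 8.5546e+07
= 3.2453e+07 m/s

3.2453e+07


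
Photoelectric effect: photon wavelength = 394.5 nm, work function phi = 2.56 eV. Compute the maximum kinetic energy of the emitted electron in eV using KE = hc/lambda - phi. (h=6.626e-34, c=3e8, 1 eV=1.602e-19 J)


E_photon = hc / lambda
= (6.626e-34)(3e8) / (394.5e-9)
= 5.0388e-19 J
= 3.1453 eV
KE = E_photon - phi
= 3.1453 - 2.56
= 0.5853 eV

0.5853


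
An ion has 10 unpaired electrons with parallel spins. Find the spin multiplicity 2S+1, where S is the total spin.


Total spin S = N * (1/2) = 10 * 0.5 = 5.0
Spin multiplicity = 2S + 1
= 2 * 5.0 + 1
= 11

11


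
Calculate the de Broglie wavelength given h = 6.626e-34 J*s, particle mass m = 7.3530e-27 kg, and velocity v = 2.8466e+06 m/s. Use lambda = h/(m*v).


lambda = h / (m * v)
= 6.626e-34 / (7.3530e-27 * 2.8466e+06)
= 6.626e-34 / 2.0931e-20
= 3.1656e-14 m

3.1656e-14


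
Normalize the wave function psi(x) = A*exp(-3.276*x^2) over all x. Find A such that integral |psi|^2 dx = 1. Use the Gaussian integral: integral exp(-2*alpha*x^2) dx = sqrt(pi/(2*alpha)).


integral |psi|^2 dx = A^2 * sqrt(pi/(2*alpha)) = 1
A^2 = sqrt(2*alpha/pi)
= sqrt(2 * 3.276 / pi)
= 1.444149
A = sqrt(1.444149)
= 1.2017

1.2017


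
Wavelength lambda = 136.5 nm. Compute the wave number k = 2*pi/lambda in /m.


k = 2 * pi / lambda
= 6.2832 / (136.5e-9)
= 6.2832 / 1.3650e-07
= 4.6031e+07 /m

4.6031e+07


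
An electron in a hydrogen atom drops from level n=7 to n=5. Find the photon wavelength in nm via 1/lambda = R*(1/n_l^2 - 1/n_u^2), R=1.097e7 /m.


1/lambda = R * (1/n_l^2 - 1/n_u^2)
= 1.097e7 * (1/5^2 - 1/7^2)
= 1.097e7 * (0.04 - 0.020408)
= 1.097e7 * 0.019592
= 2.1492e+05 /m
lambda = 1 / 2.1492e+05 = 4652.8411 nm

4652.8411


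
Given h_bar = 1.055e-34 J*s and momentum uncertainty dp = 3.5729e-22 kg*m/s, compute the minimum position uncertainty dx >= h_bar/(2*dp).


dx = h_bar / (2 * dp)
= 1.055e-34 / (2 * 3.5729e-22)
= 1.055e-34 / 7.1458e-22
= 1.4764e-13 m

1.4764e-13


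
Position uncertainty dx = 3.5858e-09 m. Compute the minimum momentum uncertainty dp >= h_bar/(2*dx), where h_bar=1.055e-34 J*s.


dp = h_bar / (2 * dx)
= 1.055e-34 / (2 * 3.5858e-09)
= 1.055e-34 / 7.1716e-09
= 1.4711e-26 kg*m/s

1.4711e-26


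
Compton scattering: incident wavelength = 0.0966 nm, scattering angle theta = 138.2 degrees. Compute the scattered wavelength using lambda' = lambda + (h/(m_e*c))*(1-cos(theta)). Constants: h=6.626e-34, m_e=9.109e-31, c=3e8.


Compton wavelength: h/(m_e*c) = 2.4247e-12 m
d_lambda = 2.4247e-12 * (1 - cos(138.2 deg))
= 2.4247e-12 * 1.745476
= 4.2323e-12 m = 0.004232 nm
lambda' = 0.0966 + 0.004232
= 0.100832 nm

0.100832


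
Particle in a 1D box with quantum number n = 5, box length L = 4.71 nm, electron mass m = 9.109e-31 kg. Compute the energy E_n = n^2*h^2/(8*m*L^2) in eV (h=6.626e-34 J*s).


E = n^2 * h^2 / (8 * m * L^2)
= 5^2 * (6.626e-34)^2 / (8 * 9.109e-31 * (4.71e-9)^2)
= 25 * 4.3904e-67 / (8 * 9.109e-31 * 2.2184e-17)
= 6.7895e-20 J
= 0.4238 eV

0.4238


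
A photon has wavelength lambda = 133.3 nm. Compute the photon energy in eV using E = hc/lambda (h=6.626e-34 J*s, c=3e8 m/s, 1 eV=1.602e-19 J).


E = hc / lambda
= (6.626e-34)(3e8) / (133.3e-9)
= 1.9878e-25 / 1.3330e-07
= 1.4912e-18 J
Converting to eV: 1.4912e-18 / 1.602e-19
= 9.3085 eV

9.3085


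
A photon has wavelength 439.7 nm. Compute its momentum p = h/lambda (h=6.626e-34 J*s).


p = h / lambda
= 6.626e-34 / (439.7e-9)
= 6.626e-34 / 4.3970e-07
= 1.5069e-27 kg*m/s

1.5069e-27


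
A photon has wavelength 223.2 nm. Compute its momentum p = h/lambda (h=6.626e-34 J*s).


p = h / lambda
= 6.626e-34 / (223.2e-9)
= 6.626e-34 / 2.2320e-07
= 2.9686e-27 kg*m/s

2.9686e-27


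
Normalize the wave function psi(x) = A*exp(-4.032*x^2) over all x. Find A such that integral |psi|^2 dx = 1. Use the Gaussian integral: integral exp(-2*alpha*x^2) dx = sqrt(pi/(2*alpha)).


integral |psi|^2 dx = A^2 * sqrt(pi/(2*alpha)) = 1
A^2 = sqrt(2*alpha/pi)
= sqrt(2 * 4.032 / pi)
= 1.602139
A = sqrt(1.602139)
= 1.2658

1.2658


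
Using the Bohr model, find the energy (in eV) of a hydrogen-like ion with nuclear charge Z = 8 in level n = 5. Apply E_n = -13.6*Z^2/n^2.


E_n = -13.6 * Z^2 / n^2
= -13.6 * 8^2 / 5^2
= -13.6 * 64 / 25
= -34.816 eV

-34.816


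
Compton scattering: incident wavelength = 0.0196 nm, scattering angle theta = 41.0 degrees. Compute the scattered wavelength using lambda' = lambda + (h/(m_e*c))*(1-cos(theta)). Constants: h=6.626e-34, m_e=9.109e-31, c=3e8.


Compton wavelength: h/(m_e*c) = 2.4247e-12 m
d_lambda = 2.4247e-12 * (1 - cos(41.0 deg))
= 2.4247e-12 * 0.24529
= 5.9476e-13 m = 0.000595 nm
lambda' = 0.0196 + 0.000595
= 0.020195 nm

0.020195


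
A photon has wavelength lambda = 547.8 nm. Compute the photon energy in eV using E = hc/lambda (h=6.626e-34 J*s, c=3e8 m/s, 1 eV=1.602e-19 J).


E = hc / lambda
= (6.626e-34)(3e8) / (547.8e-9)
= 1.9878e-25 / 5.4780e-07
= 3.6287e-19 J
Converting to eV: 3.6287e-19 / 1.602e-19
= 2.2651 eV

2.2651


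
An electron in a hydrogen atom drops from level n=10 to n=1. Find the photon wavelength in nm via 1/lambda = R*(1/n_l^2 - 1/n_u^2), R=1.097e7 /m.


1/lambda = R * (1/n_l^2 - 1/n_u^2)
= 1.097e7 * (1/1^2 - 1/10^2)
= 1.097e7 * (1.0 - 0.01)
= 1.097e7 * 0.99
= 1.0860e+07 /m
lambda = 1 / 1.0860e+07 = 92.0785 nm

92.0785


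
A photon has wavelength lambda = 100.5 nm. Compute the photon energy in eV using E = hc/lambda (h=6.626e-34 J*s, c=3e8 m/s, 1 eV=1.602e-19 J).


E = hc / lambda
= (6.626e-34)(3e8) / (100.5e-9)
= 1.9878e-25 / 1.0050e-07
= 1.9779e-18 J
Converting to eV: 1.9779e-18 / 1.602e-19
= 12.3465 eV

12.3465


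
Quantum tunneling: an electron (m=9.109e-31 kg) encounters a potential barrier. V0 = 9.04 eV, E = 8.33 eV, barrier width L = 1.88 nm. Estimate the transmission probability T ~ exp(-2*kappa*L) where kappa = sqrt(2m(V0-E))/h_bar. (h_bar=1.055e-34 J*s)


V0 - E = 0.71 eV = 1.1374e-19 J
kappa = sqrt(2 * m * (V0-E)) / h_bar
= sqrt(2 * 9.109e-31 * 1.1374e-19) / 1.055e-34
= 4.3148e+09 /m
2*kappa*L = 2 * 4.3148e+09 * 1.88e-9
= 16.2236
T = exp(-16.2236) = 8.999064e-08

8.999064e-08


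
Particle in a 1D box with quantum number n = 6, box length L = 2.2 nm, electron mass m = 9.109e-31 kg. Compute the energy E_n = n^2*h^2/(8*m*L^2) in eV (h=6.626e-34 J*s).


E = n^2 * h^2 / (8 * m * L^2)
= 6^2 * (6.626e-34)^2 / (8 * 9.109e-31 * (2.2e-9)^2)
= 36 * 4.3904e-67 / (8 * 9.109e-31 * 4.8400e-18)
= 4.4813e-19 J
= 2.7973 eV

2.7973


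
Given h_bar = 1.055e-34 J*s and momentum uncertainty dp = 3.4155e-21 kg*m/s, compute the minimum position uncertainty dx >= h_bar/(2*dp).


dx = h_bar / (2 * dp)
= 1.055e-34 / (2 * 3.4155e-21)
= 1.055e-34 / 6.8310e-21
= 1.5444e-14 m

1.5444e-14


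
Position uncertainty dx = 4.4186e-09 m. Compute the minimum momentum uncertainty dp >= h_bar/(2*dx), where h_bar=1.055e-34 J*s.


dp = h_bar / (2 * dx)
= 1.055e-34 / (2 * 4.4186e-09)
= 1.055e-34 / 8.8372e-09
= 1.1938e-26 kg*m/s

1.1938e-26


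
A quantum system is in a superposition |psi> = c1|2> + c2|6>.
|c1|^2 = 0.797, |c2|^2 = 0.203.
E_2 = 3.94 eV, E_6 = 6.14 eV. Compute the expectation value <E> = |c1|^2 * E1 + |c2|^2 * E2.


<E> = |c1|^2 * E1 + |c2|^2 * E2
= 0.797 * 3.94 + 0.203 * 6.14
= 3.1402 + 1.2464
= 4.3866 eV

4.3866


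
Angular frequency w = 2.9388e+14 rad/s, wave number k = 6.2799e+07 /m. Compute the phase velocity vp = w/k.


vp = w / k
= 2.9388e+14 / 6.2799e+07
= 4.6797e+06 m/s

4.6797e+06


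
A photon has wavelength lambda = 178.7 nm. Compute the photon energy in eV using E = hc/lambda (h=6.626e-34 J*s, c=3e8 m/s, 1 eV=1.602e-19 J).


E = hc / lambda
= (6.626e-34)(3e8) / (178.7e-9)
= 1.9878e-25 / 1.7870e-07
= 1.1124e-18 J
Converting to eV: 1.1124e-18 / 1.602e-19
= 6.9436 eV

6.9436


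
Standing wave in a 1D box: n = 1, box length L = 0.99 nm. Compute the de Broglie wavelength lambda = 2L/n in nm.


lambda = 2L / n
= 2 * 0.99 / 1
= 1.98 / 1
= 1.98 nm

1.98


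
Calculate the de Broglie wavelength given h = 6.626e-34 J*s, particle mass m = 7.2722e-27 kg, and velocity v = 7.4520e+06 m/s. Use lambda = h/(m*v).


lambda = h / (m * v)
= 6.626e-34 / (7.2722e-27 * 7.4520e+06)
= 6.626e-34 / 5.4192e-20
= 1.2227e-14 m

1.2227e-14


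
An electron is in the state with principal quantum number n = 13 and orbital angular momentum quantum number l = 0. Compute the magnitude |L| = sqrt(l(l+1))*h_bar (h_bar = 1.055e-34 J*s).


L = sqrt(l*(l+1)) * h_bar
= sqrt(0 * 1) * 1.055e-34
= sqrt(0) * 1.055e-34
= 0.0 * 1.055e-34
= 0.0000e+00 J*s

0.0000e+00


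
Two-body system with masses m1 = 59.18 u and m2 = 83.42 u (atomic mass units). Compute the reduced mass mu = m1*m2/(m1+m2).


mu = m1 * m2 / (m1 + m2)
= 59.18 * 83.42 / (59.18 + 83.42)
= 4936.7956 / 142.6
= 34.6199 u

34.6199


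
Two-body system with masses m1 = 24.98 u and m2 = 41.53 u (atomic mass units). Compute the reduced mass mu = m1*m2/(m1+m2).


mu = m1 * m2 / (m1 + m2)
= 24.98 * 41.53 / (24.98 + 41.53)
= 1037.4194 / 66.51
= 15.5979 u

15.5979


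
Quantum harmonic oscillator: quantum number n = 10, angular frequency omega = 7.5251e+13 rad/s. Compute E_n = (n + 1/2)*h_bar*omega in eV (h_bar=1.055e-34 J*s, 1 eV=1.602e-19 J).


E = (n + 1/2) * h_bar * omega
= (10 + 0.5) * 1.055e-34 * 7.5251e+13
= 10.5 * 7.9390e-21
= 8.3359e-20 J
= 0.5203 eV

0.5203


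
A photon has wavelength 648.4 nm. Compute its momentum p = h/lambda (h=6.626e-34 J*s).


p = h / lambda
= 6.626e-34 / (648.4e-9)
= 6.626e-34 / 6.4840e-07
= 1.0219e-27 kg*m/s

1.0219e-27


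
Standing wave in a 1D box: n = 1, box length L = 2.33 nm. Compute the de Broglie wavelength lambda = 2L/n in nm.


lambda = 2L / n
= 2 * 2.33 / 1
= 4.66 / 1
= 4.66 nm

4.66


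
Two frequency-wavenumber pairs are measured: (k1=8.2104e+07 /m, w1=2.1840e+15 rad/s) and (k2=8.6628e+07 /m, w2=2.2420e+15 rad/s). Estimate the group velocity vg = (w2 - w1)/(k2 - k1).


vg = (w2 - w1) / (k2 - k1)
= (2.2420e+15 - 2.1840e+15) / (8.6628e+07 - 8.2104e+07)
= 5.8000e+13 / 4.5240e+06
= 1.2821e+07 m/s

1.2821e+07


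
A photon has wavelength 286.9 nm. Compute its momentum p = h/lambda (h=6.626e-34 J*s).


p = h / lambda
= 6.626e-34 / (286.9e-9)
= 6.626e-34 / 2.8690e-07
= 2.3095e-27 kg*m/s

2.3095e-27


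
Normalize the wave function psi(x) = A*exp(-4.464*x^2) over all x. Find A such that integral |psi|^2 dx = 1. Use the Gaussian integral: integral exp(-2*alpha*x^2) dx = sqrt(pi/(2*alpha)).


integral |psi|^2 dx = A^2 * sqrt(pi/(2*alpha)) = 1
A^2 = sqrt(2*alpha/pi)
= sqrt(2 * 4.464 / pi)
= 1.685785
A = sqrt(1.685785)
= 1.2984

1.2984


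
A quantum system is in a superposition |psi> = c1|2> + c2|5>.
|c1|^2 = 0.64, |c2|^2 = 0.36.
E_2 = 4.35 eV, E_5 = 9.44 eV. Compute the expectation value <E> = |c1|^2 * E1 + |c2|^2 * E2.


<E> = |c1|^2 * E1 + |c2|^2 * E2
= 0.64 * 4.35 + 0.36 * 9.44
= 2.784 + 3.3984
= 6.1824 eV

6.1824


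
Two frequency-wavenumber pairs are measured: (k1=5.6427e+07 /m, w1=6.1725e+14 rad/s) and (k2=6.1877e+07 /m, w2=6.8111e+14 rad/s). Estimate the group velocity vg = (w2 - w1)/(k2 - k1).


vg = (w2 - w1) / (k2 - k1)
= (6.8111e+14 - 6.1725e+14) / (6.1877e+07 - 5.6427e+07)
= 6.3860e+13 / 5.4500e+06
= 1.1717e+07 m/s

1.1717e+07


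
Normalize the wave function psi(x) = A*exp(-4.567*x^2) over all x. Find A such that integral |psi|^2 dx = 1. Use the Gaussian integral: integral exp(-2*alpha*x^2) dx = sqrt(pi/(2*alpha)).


integral |psi|^2 dx = A^2 * sqrt(pi/(2*alpha)) = 1
A^2 = sqrt(2*alpha/pi)
= sqrt(2 * 4.567 / pi)
= 1.705122
A = sqrt(1.705122)
= 1.3058

1.3058


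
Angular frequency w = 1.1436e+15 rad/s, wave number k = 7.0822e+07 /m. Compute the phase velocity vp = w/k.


vp = w / k
= 1.1436e+15 / 7.0822e+07
= 1.6148e+07 m/s

1.6148e+07


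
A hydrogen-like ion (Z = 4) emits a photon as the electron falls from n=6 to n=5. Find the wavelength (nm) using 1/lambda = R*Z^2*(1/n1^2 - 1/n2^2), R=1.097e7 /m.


1/lambda = R * Z^2 * (1/n1^2 - 1/n2^2)
= 1.097e7 * 4^2 * (1/5^2 - 1/6^2)
= 1.097e7 * 16 * (0.04 - 0.027778)
= 2.1452e+06 /m
lambda = 1 / 2.1452e+06
= 466.1473 nm

466.1473


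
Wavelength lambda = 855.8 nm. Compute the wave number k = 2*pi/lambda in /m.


k = 2 * pi / lambda
= 6.2832 / (855.8e-9)
= 6.2832 / 8.5580e-07
= 7.3419e+06 /m

7.3419e+06


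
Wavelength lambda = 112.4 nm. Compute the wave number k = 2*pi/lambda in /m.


k = 2 * pi / lambda
= 6.2832 / (112.4e-9)
= 6.2832 / 1.1240e-07
= 5.5900e+07 /m

5.5900e+07


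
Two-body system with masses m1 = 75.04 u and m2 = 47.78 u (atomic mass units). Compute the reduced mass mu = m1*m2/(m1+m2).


mu = m1 * m2 / (m1 + m2)
= 75.04 * 47.78 / (75.04 + 47.78)
= 3585.4112 / 122.82
= 29.1924 u

29.1924


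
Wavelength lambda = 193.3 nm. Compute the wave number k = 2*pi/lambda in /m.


k = 2 * pi / lambda
= 6.2832 / (193.3e-9)
= 6.2832 / 1.9330e-07
= 3.2505e+07 /m

3.2505e+07


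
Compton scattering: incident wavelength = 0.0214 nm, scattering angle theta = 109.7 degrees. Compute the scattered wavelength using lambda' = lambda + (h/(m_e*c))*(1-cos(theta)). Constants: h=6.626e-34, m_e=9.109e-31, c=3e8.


Compton wavelength: h/(m_e*c) = 2.4247e-12 m
d_lambda = 2.4247e-12 * (1 - cos(109.7 deg))
= 2.4247e-12 * 1.337095
= 3.2421e-12 m = 0.003242 nm
lambda' = 0.0214 + 0.003242
= 0.024642 nm

0.024642


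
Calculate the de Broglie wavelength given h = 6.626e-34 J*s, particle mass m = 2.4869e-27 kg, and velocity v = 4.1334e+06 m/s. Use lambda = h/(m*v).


lambda = h / (m * v)
= 6.626e-34 / (2.4869e-27 * 4.1334e+06)
= 6.626e-34 / 1.0279e-20
= 6.4459e-14 m

6.4459e-14


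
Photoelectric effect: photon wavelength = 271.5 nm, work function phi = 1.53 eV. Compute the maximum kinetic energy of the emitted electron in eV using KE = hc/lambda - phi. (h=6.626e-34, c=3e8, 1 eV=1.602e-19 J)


E_photon = hc / lambda
= (6.626e-34)(3e8) / (271.5e-9)
= 7.3215e-19 J
= 4.5703 eV
KE = E_photon - phi
= 4.5703 - 1.53
= 3.0403 eV

3.0403


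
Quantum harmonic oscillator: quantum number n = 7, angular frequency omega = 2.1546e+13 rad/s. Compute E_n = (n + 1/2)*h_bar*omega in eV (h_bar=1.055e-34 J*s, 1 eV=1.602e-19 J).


E = (n + 1/2) * h_bar * omega
= (7 + 0.5) * 1.055e-34 * 2.1546e+13
= 7.5 * 2.2731e-21
= 1.7048e-20 J
= 0.1064 eV

0.1064


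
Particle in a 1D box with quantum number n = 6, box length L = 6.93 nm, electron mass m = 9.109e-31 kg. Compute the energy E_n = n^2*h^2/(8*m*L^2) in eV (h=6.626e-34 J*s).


E = n^2 * h^2 / (8 * m * L^2)
= 6^2 * (6.626e-34)^2 / (8 * 9.109e-31 * (6.93e-9)^2)
= 36 * 4.3904e-67 / (8 * 9.109e-31 * 4.8025e-17)
= 4.5163e-20 J
= 0.2819 eV

0.2819


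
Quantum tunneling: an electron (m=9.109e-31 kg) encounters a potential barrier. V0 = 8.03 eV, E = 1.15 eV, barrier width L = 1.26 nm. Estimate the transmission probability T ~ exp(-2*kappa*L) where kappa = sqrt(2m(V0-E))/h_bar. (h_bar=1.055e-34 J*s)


V0 - E = 6.88 eV = 1.1022e-18 J
kappa = sqrt(2 * m * (V0-E)) / h_bar
= sqrt(2 * 9.109e-31 * 1.1022e-18) / 1.055e-34
= 1.3431e+10 /m
2*kappa*L = 2 * 1.3431e+10 * 1.26e-9
= 33.8473
T = exp(-33.8473) = 1.996681e-15

1.996681e-15


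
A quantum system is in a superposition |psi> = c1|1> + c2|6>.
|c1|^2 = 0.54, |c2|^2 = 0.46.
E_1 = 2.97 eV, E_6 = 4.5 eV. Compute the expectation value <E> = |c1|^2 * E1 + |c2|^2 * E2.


<E> = |c1|^2 * E1 + |c2|^2 * E2
= 0.54 * 2.97 + 0.46 * 4.5
= 1.6038 + 2.07
= 3.6738 eV

3.6738


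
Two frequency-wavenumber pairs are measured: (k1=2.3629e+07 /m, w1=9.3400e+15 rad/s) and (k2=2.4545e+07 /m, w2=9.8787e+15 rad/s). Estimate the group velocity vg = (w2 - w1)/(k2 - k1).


vg = (w2 - w1) / (k2 - k1)
= (9.8787e+15 - 9.3400e+15) / (2.4545e+07 - 2.3629e+07)
= 5.3870e+14 / 9.1600e+05
= 5.8810e+08 m/s

5.8810e+08


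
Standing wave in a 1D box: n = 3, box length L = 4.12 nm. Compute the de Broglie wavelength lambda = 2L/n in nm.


lambda = 2L / n
= 2 * 4.12 / 3
= 8.24 / 3
= 2.7467 nm

2.7467


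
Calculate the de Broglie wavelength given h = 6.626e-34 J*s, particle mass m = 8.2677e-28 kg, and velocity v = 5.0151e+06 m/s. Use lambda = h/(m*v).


lambda = h / (m * v)
= 6.626e-34 / (8.2677e-28 * 5.0151e+06)
= 6.626e-34 / 4.1463e-21
= 1.5980e-13 m

1.5980e-13


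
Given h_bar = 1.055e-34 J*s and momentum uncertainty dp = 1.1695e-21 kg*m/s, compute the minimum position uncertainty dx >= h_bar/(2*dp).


dx = h_bar / (2 * dp)
= 1.055e-34 / (2 * 1.1695e-21)
= 1.055e-34 / 2.3390e-21
= 4.5105e-14 m

4.5105e-14


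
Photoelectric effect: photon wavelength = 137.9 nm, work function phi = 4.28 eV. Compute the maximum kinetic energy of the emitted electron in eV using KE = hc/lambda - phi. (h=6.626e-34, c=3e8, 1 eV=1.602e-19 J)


E_photon = hc / lambda
= (6.626e-34)(3e8) / (137.9e-9)
= 1.4415e-18 J
= 8.998 eV
KE = E_photon - phi
= 8.998 - 4.28
= 4.718 eV

4.718


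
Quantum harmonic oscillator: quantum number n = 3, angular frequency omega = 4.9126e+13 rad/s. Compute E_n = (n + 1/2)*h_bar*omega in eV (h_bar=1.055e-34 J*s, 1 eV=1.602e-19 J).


E = (n + 1/2) * h_bar * omega
= (3 + 0.5) * 1.055e-34 * 4.9126e+13
= 3.5 * 5.1828e-21
= 1.8140e-20 J
= 0.1132 eV

0.1132


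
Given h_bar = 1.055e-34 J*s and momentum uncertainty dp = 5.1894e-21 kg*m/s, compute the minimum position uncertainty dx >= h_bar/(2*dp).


dx = h_bar / (2 * dp)
= 1.055e-34 / (2 * 5.1894e-21)
= 1.055e-34 / 1.0379e-20
= 1.0165e-14 m

1.0165e-14


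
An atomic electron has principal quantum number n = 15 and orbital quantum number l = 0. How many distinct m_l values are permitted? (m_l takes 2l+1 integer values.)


m_l ranges from -l to +l in integer steps
So m_l goes from -0 to +0
Count = 2l + 1 = 2*0 + 1
= 1

1


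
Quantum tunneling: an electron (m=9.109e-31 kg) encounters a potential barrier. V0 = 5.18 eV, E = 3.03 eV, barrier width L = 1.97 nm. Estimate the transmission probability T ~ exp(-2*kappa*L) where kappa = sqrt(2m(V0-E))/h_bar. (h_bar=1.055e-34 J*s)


V0 - E = 2.15 eV = 3.4443e-19 J
kappa = sqrt(2 * m * (V0-E)) / h_bar
= sqrt(2 * 9.109e-31 * 3.4443e-19) / 1.055e-34
= 7.5084e+09 /m
2*kappa*L = 2 * 7.5084e+09 * 1.97e-9
= 29.5832
T = exp(-29.5832) = 1.419698e-13

1.419698e-13


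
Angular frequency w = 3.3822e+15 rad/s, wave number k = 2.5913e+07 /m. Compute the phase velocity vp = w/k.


vp = w / k
= 3.3822e+15 / 2.5913e+07
= 1.3052e+08 m/s

1.3052e+08


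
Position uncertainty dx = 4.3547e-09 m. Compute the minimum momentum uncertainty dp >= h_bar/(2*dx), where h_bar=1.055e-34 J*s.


dp = h_bar / (2 * dx)
= 1.055e-34 / (2 * 4.3547e-09)
= 1.055e-34 / 8.7094e-09
= 1.2113e-26 kg*m/s

1.2113e-26


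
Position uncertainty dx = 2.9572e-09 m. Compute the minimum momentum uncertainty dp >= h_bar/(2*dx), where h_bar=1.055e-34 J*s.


dp = h_bar / (2 * dx)
= 1.055e-34 / (2 * 2.9572e-09)
= 1.055e-34 / 5.9144e-09
= 1.7838e-26 kg*m/s

1.7838e-26


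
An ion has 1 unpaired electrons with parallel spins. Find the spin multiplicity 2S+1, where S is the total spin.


Total spin S = N * (1/2) = 1 * 0.5 = 0.5
Spin multiplicity = 2S + 1
= 2 * 0.5 + 1
= 2

2


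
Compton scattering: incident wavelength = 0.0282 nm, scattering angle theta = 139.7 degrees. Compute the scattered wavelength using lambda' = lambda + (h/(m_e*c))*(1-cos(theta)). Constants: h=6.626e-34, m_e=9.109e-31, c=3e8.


Compton wavelength: h/(m_e*c) = 2.4247e-12 m
d_lambda = 2.4247e-12 * (1 - cos(139.7 deg))
= 2.4247e-12 * 1.762668
= 4.2740e-12 m = 0.004274 nm
lambda' = 0.0282 + 0.004274
= 0.032474 nm

0.032474


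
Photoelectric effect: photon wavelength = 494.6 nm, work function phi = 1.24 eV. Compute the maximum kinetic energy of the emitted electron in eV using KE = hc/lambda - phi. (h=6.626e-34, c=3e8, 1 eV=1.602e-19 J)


E_photon = hc / lambda
= (6.626e-34)(3e8) / (494.6e-9)
= 4.0190e-19 J
= 2.5087 eV
KE = E_photon - phi
= 2.5087 - 1.24
= 1.2687 eV

1.2687


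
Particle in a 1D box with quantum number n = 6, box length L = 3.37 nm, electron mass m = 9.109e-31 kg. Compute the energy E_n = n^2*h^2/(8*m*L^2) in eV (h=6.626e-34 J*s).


E = n^2 * h^2 / (8 * m * L^2)
= 6^2 * (6.626e-34)^2 / (8 * 9.109e-31 * (3.37e-9)^2)
= 36 * 4.3904e-67 / (8 * 9.109e-31 * 1.1357e-17)
= 1.9098e-19 J
= 1.1921 eV

1.1921


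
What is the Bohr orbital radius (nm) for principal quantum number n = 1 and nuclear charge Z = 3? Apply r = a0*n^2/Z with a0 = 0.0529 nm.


r = a0 * n^2 / Z
= 0.0529 * 1^2 / 3
= 0.0529 * 1 / 3
= 0.0176 nm

0.0176


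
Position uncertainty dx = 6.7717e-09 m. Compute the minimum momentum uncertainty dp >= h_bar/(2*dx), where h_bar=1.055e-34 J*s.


dp = h_bar / (2 * dx)
= 1.055e-34 / (2 * 6.7717e-09)
= 1.055e-34 / 1.3543e-08
= 7.7898e-27 kg*m/s

7.7898e-27


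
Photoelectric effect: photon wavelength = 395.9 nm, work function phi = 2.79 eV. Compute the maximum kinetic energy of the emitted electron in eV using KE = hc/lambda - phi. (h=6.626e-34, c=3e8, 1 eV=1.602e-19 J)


E_photon = hc / lambda
= (6.626e-34)(3e8) / (395.9e-9)
= 5.0210e-19 J
= 3.1342 eV
KE = E_photon - phi
= 3.1342 - 2.79
= 0.3442 eV

0.3442


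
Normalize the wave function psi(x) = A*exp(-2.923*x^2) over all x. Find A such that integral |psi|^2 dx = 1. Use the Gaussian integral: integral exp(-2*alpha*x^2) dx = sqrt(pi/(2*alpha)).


integral |psi|^2 dx = A^2 * sqrt(pi/(2*alpha)) = 1
A^2 = sqrt(2*alpha/pi)
= sqrt(2 * 2.923 / pi)
= 1.364126
A = sqrt(1.364126)
= 1.168

1.168


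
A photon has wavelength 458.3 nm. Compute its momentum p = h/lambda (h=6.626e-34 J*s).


p = h / lambda
= 6.626e-34 / (458.3e-9)
= 6.626e-34 / 4.5830e-07
= 1.4458e-27 kg*m/s

1.4458e-27


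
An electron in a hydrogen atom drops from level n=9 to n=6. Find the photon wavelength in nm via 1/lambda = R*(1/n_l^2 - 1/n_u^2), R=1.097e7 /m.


1/lambda = R * (1/n_l^2 - 1/n_u^2)
= 1.097e7 * (1/6^2 - 1/9^2)
= 1.097e7 * (0.027778 - 0.012346)
= 1.097e7 * 0.015432
= 1.6929e+05 /m
lambda = 1 / 1.6929e+05 = 5907.0191 nm

5907.0191


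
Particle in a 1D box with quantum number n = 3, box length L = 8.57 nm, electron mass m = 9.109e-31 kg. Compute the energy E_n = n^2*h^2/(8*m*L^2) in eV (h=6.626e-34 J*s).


E = n^2 * h^2 / (8 * m * L^2)
= 3^2 * (6.626e-34)^2 / (8 * 9.109e-31 * (8.57e-9)^2)
= 9 * 4.3904e-67 / (8 * 9.109e-31 * 7.3445e-17)
= 7.3828e-21 J
= 0.0461 eV

0.0461


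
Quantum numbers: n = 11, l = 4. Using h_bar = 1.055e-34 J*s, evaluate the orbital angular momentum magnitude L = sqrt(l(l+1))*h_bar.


L = sqrt(l*(l+1)) * h_bar
= sqrt(4 * 5) * 1.055e-34
= sqrt(20) * 1.055e-34
= 4.4721 * 1.055e-34
= 4.7181e-34 J*s

4.7181e-34


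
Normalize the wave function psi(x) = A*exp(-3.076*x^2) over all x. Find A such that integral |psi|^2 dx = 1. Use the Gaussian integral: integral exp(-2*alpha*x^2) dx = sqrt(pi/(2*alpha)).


integral |psi|^2 dx = A^2 * sqrt(pi/(2*alpha)) = 1
A^2 = sqrt(2*alpha/pi)
= sqrt(2 * 3.076 / pi)
= 1.399372
A = sqrt(1.399372)
= 1.183

1.183


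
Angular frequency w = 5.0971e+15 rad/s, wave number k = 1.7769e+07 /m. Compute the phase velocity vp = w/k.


vp = w / k
= 5.0971e+15 / 1.7769e+07
= 2.8685e+08 m/s

2.8685e+08


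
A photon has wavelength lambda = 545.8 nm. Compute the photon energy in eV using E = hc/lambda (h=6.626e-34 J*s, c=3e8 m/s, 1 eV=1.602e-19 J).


E = hc / lambda
= (6.626e-34)(3e8) / (545.8e-9)
= 1.9878e-25 / 5.4580e-07
= 3.6420e-19 J
Converting to eV: 3.6420e-19 / 1.602e-19
= 2.2734 eV

2.2734


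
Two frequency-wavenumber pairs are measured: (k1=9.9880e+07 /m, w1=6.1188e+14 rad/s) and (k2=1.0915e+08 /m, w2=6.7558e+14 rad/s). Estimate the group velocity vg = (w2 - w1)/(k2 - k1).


vg = (w2 - w1) / (k2 - k1)
= (6.7558e+14 - 6.1188e+14) / (1.0915e+08 - 9.9880e+07)
= 6.3700e+13 / 9.2700e+06
= 6.8716e+06 m/s

6.8716e+06


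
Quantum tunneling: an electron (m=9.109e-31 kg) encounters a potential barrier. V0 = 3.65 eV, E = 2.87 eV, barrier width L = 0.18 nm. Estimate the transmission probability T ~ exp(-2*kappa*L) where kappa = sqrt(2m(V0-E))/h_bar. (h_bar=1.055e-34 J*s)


V0 - E = 0.78 eV = 1.2496e-19 J
kappa = sqrt(2 * m * (V0-E)) / h_bar
= sqrt(2 * 9.109e-31 * 1.2496e-19) / 1.055e-34
= 4.5225e+09 /m
2*kappa*L = 2 * 4.5225e+09 * 0.18e-9
= 1.6281
T = exp(-1.6281) = 1.963038e-01

1.963038e-01


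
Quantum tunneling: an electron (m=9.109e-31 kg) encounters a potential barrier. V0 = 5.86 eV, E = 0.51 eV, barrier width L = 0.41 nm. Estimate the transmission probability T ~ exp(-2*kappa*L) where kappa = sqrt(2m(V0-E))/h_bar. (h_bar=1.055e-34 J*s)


V0 - E = 5.35 eV = 8.5707e-19 J
kappa = sqrt(2 * m * (V0-E)) / h_bar
= sqrt(2 * 9.109e-31 * 8.5707e-19) / 1.055e-34
= 1.1844e+10 /m
2*kappa*L = 2 * 1.1844e+10 * 0.41e-9
= 9.7123
T = exp(-9.7123) = 6.053730e-05

6.053730e-05


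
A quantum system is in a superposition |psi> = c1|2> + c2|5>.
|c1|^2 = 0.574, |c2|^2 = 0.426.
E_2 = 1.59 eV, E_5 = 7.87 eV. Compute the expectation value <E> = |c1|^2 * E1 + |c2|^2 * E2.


<E> = |c1|^2 * E1 + |c2|^2 * E2
= 0.574 * 1.59 + 0.426 * 7.87
= 0.9127 + 3.3526
= 4.2653 eV

4.2653


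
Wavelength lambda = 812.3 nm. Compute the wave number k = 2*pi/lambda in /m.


k = 2 * pi / lambda
= 6.2832 / (812.3e-9)
= 6.2832 / 8.1230e-07
= 7.7351e+06 /m

7.7351e+06


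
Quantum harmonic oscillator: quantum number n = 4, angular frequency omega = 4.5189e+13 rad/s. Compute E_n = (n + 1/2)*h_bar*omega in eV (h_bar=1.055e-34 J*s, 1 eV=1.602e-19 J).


E = (n + 1/2) * h_bar * omega
= (4 + 0.5) * 1.055e-34 * 4.5189e+13
= 4.5 * 4.7674e-21
= 2.1453e-20 J
= 0.1339 eV

0.1339


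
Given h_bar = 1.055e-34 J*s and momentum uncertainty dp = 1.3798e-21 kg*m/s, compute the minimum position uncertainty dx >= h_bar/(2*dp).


dx = h_bar / (2 * dp)
= 1.055e-34 / (2 * 1.3798e-21)
= 1.055e-34 / 2.7596e-21
= 3.8230e-14 m

3.8230e-14


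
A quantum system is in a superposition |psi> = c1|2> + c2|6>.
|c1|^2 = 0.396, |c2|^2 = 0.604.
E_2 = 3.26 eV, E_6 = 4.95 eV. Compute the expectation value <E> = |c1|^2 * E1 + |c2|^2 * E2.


<E> = |c1|^2 * E1 + |c2|^2 * E2
= 0.396 * 3.26 + 0.604 * 4.95
= 1.291 + 2.9898
= 4.2808 eV

4.2808


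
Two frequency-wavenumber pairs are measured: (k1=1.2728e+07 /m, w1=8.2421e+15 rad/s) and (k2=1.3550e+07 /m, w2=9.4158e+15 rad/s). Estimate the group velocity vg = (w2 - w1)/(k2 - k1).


vg = (w2 - w1) / (k2 - k1)
= (9.4158e+15 - 8.2421e+15) / (1.3550e+07 - 1.2728e+07)
= 1.1737e+15 / 8.2200e+05
= 1.4279e+09 m/s

1.4279e+09


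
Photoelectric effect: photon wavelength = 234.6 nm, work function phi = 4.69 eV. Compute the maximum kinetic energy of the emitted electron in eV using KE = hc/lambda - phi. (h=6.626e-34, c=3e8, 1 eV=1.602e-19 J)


E_photon = hc / lambda
= (6.626e-34)(3e8) / (234.6e-9)
= 8.4731e-19 J
= 5.2891 eV
KE = E_photon - phi
= 5.2891 - 4.69
= 0.5991 eV

0.5991


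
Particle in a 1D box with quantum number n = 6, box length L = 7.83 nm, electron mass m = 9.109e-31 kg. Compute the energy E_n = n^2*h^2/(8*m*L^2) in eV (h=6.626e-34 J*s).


E = n^2 * h^2 / (8 * m * L^2)
= 6^2 * (6.626e-34)^2 / (8 * 9.109e-31 * (7.83e-9)^2)
= 36 * 4.3904e-67 / (8 * 9.109e-31 * 6.1309e-17)
= 3.5377e-20 J
= 0.2208 eV

0.2208


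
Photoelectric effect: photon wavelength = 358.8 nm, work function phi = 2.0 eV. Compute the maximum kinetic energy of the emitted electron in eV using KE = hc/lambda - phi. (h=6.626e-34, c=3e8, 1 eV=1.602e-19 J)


E_photon = hc / lambda
= (6.626e-34)(3e8) / (358.8e-9)
= 5.5401e-19 J
= 3.4583 eV
KE = E_photon - phi
= 3.4583 - 2.0
= 1.4583 eV

1.4583


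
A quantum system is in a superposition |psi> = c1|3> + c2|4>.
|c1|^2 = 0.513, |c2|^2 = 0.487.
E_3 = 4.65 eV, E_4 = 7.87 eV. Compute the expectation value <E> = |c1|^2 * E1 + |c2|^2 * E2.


<E> = |c1|^2 * E1 + |c2|^2 * E2
= 0.513 * 4.65 + 0.487 * 7.87
= 2.3855 + 3.8327
= 6.2181 eV

6.2181


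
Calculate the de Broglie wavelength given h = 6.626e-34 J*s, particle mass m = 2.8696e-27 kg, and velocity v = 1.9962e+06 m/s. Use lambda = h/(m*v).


lambda = h / (m * v)
= 6.626e-34 / (2.8696e-27 * 1.9962e+06)
= 6.626e-34 / 5.7283e-21
= 1.1567e-13 m

1.1567e-13


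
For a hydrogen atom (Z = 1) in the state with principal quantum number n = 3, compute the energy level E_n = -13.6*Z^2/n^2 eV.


E_n = -13.6 * Z^2 / n^2
= -13.6 * 1^2 / 3^2
= -13.6 * 1 / 9
= -1.5111 eV

-1.5111


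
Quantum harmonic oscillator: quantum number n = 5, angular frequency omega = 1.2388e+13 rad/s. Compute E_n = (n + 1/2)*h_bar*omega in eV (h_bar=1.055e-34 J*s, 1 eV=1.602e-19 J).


E = (n + 1/2) * h_bar * omega
= (5 + 0.5) * 1.055e-34 * 1.2388e+13
= 5.5 * 1.3069e-21
= 7.1881e-21 J
= 0.0449 eV

0.0449


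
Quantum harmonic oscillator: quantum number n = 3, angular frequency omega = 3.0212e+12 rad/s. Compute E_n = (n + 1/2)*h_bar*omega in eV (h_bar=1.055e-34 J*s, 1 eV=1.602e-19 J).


E = (n + 1/2) * h_bar * omega
= (3 + 0.5) * 1.055e-34 * 3.0212e+12
= 3.5 * 3.1874e-22
= 1.1156e-21 J
= 0.007 eV

0.007


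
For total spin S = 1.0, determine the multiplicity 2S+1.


Spin multiplicity = 2S + 1
= 2 * 1.0 + 1
= 2.0 + 1
= 3

3


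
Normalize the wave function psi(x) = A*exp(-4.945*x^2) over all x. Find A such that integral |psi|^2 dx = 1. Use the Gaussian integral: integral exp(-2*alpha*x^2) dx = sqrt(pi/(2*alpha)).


integral |psi|^2 dx = A^2 * sqrt(pi/(2*alpha)) = 1
A^2 = sqrt(2*alpha/pi)
= sqrt(2 * 4.945 / pi)
= 1.774284
A = sqrt(1.774284)
= 1.332

1.332


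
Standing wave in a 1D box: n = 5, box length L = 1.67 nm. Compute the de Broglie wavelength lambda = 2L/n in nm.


lambda = 2L / n
= 2 * 1.67 / 5
= 3.34 / 5
= 0.668 nm

0.668


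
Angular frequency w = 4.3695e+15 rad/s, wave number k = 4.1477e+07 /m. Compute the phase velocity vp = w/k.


vp = w / k
= 4.3695e+15 / 4.1477e+07
= 1.0535e+08 m/s

1.0535e+08


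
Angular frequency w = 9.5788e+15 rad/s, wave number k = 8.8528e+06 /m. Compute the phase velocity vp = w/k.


vp = w / k
= 9.5788e+15 / 8.8528e+06
= 1.0820e+09 m/s

1.0820e+09


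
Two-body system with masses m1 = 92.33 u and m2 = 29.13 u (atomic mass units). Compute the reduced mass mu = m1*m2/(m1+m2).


mu = m1 * m2 / (m1 + m2)
= 92.33 * 29.13 / (92.33 + 29.13)
= 2689.5729 / 121.46
= 22.1437 u

22.1437


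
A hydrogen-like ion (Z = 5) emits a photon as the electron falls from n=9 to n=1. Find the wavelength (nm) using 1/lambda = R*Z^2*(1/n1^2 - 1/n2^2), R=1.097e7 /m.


1/lambda = R * Z^2 * (1/n1^2 - 1/n2^2)
= 1.097e7 * 5^2 * (1/1^2 - 1/9^2)
= 1.097e7 * 25 * (1.0 - 0.012346)
= 2.7086e+08 /m
lambda = 1 / 2.7086e+08
= 3.6919 nm

3.6919


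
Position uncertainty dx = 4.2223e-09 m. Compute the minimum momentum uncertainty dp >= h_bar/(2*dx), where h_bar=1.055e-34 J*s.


dp = h_bar / (2 * dx)
= 1.055e-34 / (2 * 4.2223e-09)
= 1.055e-34 / 8.4446e-09
= 1.2493e-26 kg*m/s

1.2493e-26


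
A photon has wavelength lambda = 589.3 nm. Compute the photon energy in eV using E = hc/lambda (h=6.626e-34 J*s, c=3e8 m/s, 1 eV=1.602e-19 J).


E = hc / lambda
= (6.626e-34)(3e8) / (589.3e-9)
= 1.9878e-25 / 5.8930e-07
= 3.3732e-19 J
Converting to eV: 3.3732e-19 / 1.602e-19
= 2.1056 eV

2.1056


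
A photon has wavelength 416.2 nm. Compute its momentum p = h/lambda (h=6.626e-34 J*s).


p = h / lambda
= 6.626e-34 / (416.2e-9)
= 6.626e-34 / 4.1620e-07
= 1.5920e-27 kg*m/s

1.5920e-27


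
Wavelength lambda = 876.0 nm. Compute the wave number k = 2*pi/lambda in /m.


k = 2 * pi / lambda
= 6.2832 / (876.0e-9)
= 6.2832 / 8.7600e-07
= 7.1726e+06 /m

7.1726e+06


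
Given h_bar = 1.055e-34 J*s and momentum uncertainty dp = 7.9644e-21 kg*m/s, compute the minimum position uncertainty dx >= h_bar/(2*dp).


dx = h_bar / (2 * dp)
= 1.055e-34 / (2 * 7.9644e-21)
= 1.055e-34 / 1.5929e-20
= 6.6232e-15 m

6.6232e-15


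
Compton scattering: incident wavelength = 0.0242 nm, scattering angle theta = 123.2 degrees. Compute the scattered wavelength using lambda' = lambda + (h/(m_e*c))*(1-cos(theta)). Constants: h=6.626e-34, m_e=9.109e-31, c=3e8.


Compton wavelength: h/(m_e*c) = 2.4247e-12 m
d_lambda = 2.4247e-12 * (1 - cos(123.2 deg))
= 2.4247e-12 * 1.547563
= 3.7524e-12 m = 0.003752 nm
lambda' = 0.0242 + 0.003752
= 0.027952 nm

0.027952


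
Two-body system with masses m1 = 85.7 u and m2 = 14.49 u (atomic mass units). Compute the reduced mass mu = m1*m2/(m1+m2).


mu = m1 * m2 / (m1 + m2)
= 85.7 * 14.49 / (85.7 + 14.49)
= 1241.793 / 100.19
= 12.3944 u

12.3944


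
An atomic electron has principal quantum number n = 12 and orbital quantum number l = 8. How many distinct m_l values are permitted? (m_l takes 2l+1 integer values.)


m_l ranges from -l to +l in integer steps
So m_l goes from -8 to +8
Count = 2l + 1 = 2*8 + 1
= 17

17


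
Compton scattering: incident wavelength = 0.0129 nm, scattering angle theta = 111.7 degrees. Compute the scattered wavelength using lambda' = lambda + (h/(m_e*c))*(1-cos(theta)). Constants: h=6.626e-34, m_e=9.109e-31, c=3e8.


Compton wavelength: h/(m_e*c) = 2.4247e-12 m
d_lambda = 2.4247e-12 * (1 - cos(111.7 deg))
= 2.4247e-12 * 1.369747
= 3.3212e-12 m = 0.003321 nm
lambda' = 0.0129 + 0.003321
= 0.016221 nm

0.016221


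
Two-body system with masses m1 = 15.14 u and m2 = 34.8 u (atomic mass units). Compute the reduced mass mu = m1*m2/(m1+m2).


mu = m1 * m2 / (m1 + m2)
= 15.14 * 34.8 / (15.14 + 34.8)
= 526.872 / 49.94
= 10.5501 u

10.5501


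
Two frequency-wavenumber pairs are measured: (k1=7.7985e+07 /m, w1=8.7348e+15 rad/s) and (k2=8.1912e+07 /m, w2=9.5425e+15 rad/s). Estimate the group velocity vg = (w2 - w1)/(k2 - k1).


vg = (w2 - w1) / (k2 - k1)
= (9.5425e+15 - 8.7348e+15) / (8.1912e+07 - 7.7985e+07)
= 8.0770e+14 / 3.9270e+06
= 2.0568e+08 m/s

2.0568e+08


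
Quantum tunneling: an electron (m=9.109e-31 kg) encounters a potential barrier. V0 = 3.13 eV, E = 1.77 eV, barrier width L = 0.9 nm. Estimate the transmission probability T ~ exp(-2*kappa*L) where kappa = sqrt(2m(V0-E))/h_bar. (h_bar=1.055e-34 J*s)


V0 - E = 1.36 eV = 2.1787e-19 J
kappa = sqrt(2 * m * (V0-E)) / h_bar
= sqrt(2 * 9.109e-31 * 2.1787e-19) / 1.055e-34
= 5.9717e+09 /m
2*kappa*L = 2 * 5.9717e+09 * 0.9e-9
= 10.7491
T = exp(-10.7491) = 2.146525e-05

2.146525e-05


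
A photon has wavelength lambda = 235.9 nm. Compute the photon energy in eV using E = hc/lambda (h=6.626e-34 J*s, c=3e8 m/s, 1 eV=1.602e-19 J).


E = hc / lambda
= (6.626e-34)(3e8) / (235.9e-9)
= 1.9878e-25 / 2.3590e-07
= 8.4265e-19 J
Converting to eV: 8.4265e-19 / 1.602e-19
= 5.26 eV

5.26


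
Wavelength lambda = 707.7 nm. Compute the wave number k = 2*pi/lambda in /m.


k = 2 * pi / lambda
= 6.2832 / (707.7e-9)
= 6.2832 / 7.0770e-07
= 8.8783e+06 /m

8.8783e+06


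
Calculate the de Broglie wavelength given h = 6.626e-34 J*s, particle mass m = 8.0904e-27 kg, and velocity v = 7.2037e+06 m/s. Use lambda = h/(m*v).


lambda = h / (m * v)
= 6.626e-34 / (8.0904e-27 * 7.2037e+06)
= 6.626e-34 / 5.8281e-20
= 1.1369e-14 m

1.1369e-14


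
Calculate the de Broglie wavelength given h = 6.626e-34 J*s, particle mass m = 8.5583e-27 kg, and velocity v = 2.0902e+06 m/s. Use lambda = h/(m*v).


lambda = h / (m * v)
= 6.626e-34 / (8.5583e-27 * 2.0902e+06)
= 6.626e-34 / 1.7889e-20
= 3.7040e-14 m

3.7040e-14
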